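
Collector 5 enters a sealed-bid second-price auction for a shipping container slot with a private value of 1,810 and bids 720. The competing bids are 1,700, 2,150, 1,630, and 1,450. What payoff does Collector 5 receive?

0

Highest competing bid: 2,150.
Collector 5's bid 720 is not the highest, so Collector 5 loses, pays nothing, and earns zero payoff.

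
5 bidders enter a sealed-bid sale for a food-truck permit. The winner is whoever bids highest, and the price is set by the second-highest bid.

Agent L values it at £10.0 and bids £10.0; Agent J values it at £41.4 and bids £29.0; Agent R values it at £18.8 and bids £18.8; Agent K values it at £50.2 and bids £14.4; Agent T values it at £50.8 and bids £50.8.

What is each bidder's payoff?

Ordered from highest: Agent T £50.8 > Agent J £29.0 > Agent R £18.8 > Agent K £14.4 > Agent L £10.0.
Agent T has the top bid and wins; the price is the second-highest bid, £29.0.
Agent T's payoff = £50.8 − £29.0 = £21.8. All other bidders lose, so their payoff is 0.

Payoffs: Agent L £0.0, Agent J £0.0, Agent R £0.0, Agent K £0.0, Agent T £21.8.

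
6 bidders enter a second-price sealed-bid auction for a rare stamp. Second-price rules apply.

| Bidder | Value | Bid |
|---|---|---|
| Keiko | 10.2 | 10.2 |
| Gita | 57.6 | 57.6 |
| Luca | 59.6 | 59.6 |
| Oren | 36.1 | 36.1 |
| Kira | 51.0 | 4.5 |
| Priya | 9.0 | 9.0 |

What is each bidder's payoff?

Sorted high to low: Luca 59.6, then Gita 57.6, then Oren 36.1, then Keiko 10.2, then Priya 9.0, then Kira 4.5.
Luca has the top bid and wins; the price is the second-highest bid, 57.6.
Luca's payoff = 59.6 − 57.6 = 2.0. All other bidders lose, so their payoff is 0.

Keiko 0.0, Gita 0.0, Luca 2.0, Oren 0.0, Kira 0.0, Priya 0.0.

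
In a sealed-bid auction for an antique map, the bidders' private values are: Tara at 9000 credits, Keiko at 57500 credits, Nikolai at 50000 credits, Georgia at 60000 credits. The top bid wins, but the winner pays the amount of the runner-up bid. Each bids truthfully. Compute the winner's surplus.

2500 credits

Sorted high to low: Georgia 60000 credits > Keiko 57500 credits > Nikolai 50000 credits > Tara 9000 credits.
Georgia wins with the top bid and pays the second-highest, 57500 credits.
Surplus = 60000 credits − 57500 credits = 2500 credits.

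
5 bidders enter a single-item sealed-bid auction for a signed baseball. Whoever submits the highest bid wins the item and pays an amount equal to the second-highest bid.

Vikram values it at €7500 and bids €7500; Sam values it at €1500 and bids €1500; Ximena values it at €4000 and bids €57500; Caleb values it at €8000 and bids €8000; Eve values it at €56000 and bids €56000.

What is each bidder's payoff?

Ranking the bids: Ximena €57500 > Eve €56000 > Caleb €8000 > Vikram €7500 > Sam €1500.
Ximena has the top bid and wins; the price is the second-highest bid, €56000.
Ximena's payoff = €4000 − €56000 = -€52000. All other bidders lose, so their payoff is 0.

Vikram €0, Sam €0, Ximena -€52000, Caleb €0, Eve €0.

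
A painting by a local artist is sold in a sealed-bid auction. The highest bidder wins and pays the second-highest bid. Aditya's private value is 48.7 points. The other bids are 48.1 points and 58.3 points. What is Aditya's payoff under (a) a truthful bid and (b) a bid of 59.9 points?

Truthful: 0.0 points; alternative: -9.6 points.

The highest competing bid is 58.3 points.
Bidding truthfully at 48.7 points: the top bid is 58.3 points (a rival), so Aditya loses. Payoff = 0.0 points.
Bidding 59.9 points: Aditya has the top bid, wins, and pays the second-highest bid 58.3 points. Payoff = 48.7 points − 58.3 points = -9.6 points.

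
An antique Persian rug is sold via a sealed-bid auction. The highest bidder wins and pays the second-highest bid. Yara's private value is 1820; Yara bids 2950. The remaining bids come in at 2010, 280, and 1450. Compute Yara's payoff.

Yara's payoff: -190.

Highest competing bid: 2010.
Yara's bid 2950 is the highest overall, so Yara wins and pays the second-highest bid, 2010.
Payoff = value − price = 1820 − 2010 = -190.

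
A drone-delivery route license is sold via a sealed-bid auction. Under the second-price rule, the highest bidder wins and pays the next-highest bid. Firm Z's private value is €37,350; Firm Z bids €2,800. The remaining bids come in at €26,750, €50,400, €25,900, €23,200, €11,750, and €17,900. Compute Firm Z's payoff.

Payoff = €0.

Highest competing bid: €50,400.
Firm Z's bid €2,800 is not the highest, so Firm Z loses, pays nothing, and earns zero payoff.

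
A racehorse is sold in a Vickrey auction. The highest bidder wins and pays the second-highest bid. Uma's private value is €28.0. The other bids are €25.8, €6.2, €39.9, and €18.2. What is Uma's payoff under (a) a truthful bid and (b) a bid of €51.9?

Truthful: €0.0; alternative: -€11.9.

The highest competing bid is €39.9.
Bidding truthfully at €28.0: the top bid is €39.9 (a rival), so Uma loses. Payoff = €0.0.
Bidding €51.9: Uma has the top bid, wins, and pays the second-highest bid €39.9. Payoff = €28.0 − €39.9 = -€11.9.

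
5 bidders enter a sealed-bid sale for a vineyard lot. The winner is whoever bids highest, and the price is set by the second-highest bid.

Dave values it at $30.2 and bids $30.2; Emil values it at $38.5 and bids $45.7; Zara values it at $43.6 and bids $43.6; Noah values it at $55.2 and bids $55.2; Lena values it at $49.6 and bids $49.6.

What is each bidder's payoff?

Dave $0.0, Emil $0.0, Zara $0.0, Noah $5.6, Lena $0.0.

Sorted high to low: Noah $55.2; Lena $49.6; Emil $45.7; Zara $43.6; Dave $30.2.
Noah has the top bid and wins; the price is the second-highest bid, $49.6.
Noah's payoff = $55.2 − $49.6 = $5.6. All other bidders lose, so their payoff is 0.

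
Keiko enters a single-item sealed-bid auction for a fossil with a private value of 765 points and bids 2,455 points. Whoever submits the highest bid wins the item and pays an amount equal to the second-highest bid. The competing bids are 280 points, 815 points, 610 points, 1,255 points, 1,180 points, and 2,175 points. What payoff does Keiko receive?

Payoff = -1,410 points.

Highest competing bid: 2,175 points.
Keiko's bid 2,455 points is the highest overall, so Keiko wins and pays the second-highest bid, 2,175 points.
Payoff = value − price = 765 points − 2,175 points = -1,410 points.
Overbidding won the item at a price above value — truthful bidding would have avoided this loss.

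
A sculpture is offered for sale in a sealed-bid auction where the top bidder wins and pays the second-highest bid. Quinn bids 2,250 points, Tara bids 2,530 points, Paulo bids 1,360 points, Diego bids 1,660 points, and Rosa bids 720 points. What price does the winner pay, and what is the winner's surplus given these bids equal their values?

The winner pays 2,250 points for a surplus of 280 points.

Bids in descending order: Tara 2,530 points > Quinn 2,250 points > Diego 1,660 points > Paulo 1,360 points > Rosa 720 points.
Tara is the highest bidder, so Tara wins.
Under the second-price rule, the price is the second-highest bid: 2,250 points.
Surplus = 2,530 points − 2,250 points = 280 points.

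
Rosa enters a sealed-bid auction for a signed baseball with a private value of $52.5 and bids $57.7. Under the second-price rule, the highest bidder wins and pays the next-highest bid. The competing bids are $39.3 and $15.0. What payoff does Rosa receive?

Payoff = $13.2.

Highest competing bid: $39.3.
Rosa's bid $57.7 is the highest overall, so Rosa wins and pays the second-highest bid, $39.3.
Payoff = value − price = $52.5 − $39.3 = $13.2.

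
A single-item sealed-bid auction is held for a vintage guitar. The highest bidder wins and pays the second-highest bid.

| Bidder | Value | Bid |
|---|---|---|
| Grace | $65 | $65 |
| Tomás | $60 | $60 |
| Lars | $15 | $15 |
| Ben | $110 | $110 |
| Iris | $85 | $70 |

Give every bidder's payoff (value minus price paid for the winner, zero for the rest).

Ordered from highest: Ben $110 > Iris $70 > Grace $65 > Tomás $60 > Lars $15.
Ben has the top bid and wins; the price is the second-highest bid, $70.
Ben's payoff = $110 − $70 = $40. All other bidders lose, so their payoff is 0.

Payoffs: Grace $0, Tomás $0, Lars $0, Ben $40, Iris $0.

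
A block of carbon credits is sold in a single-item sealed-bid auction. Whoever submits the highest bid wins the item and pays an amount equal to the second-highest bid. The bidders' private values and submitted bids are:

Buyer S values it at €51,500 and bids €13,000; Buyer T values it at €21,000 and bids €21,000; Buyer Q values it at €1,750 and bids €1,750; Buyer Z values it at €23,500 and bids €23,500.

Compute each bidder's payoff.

Buyer S €0, Buyer T €0, Buyer Q €0, Buyer Z €2,500.

Ordered from highest: Buyer Z €23,500; Buyer T €21,000; Buyer S €13,000; Buyer Q €1,750.
Buyer Z has the top bid and wins; the price is the second-highest bid, €21,000.
Buyer Z's payoff = €23,500 − €21,000 = €2,500. All other bidders lose, so their payoff is 0.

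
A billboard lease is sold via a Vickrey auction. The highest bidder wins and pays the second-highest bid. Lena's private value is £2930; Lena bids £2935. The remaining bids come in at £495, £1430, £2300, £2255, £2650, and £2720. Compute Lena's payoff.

£210

Highest competing bid: £2720.
Lena's bid £2935 is the highest overall, so Lena wins and pays the second-highest bid, £2720.
Payoff = value − price = £2930 − £2720 = £210.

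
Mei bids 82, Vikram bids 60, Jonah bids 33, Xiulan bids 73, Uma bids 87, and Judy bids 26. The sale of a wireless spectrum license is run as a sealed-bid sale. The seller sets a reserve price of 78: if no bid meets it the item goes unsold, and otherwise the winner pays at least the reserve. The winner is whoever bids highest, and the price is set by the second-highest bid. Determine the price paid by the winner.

82

Ranking the bids: Uma 87 > Mei 82 > Xiulan 73 > Vikram 60 > Jonah 33 > Judy 26.
Uma has the highest bid, so Uma wins.
The second-highest bid is 82, which exceeds the reserve, so that sets the price.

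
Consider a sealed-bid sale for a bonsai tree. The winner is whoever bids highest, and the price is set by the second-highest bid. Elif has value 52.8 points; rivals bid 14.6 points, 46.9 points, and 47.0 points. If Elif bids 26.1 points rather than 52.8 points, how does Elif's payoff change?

-5.8 points

The highest competing bid is 47.0 points.
Bidding truthfully at 52.8 points: Elif has the top bid, wins, and pays the second-highest bid 47.0 points. Payoff = 52.8 points − 47.0 points = 5.8 points.
Bidding 26.1 points: the top bid is 47.0 points (a rival), so Elif loses. Payoff = 0.0 points.
Change = 0.0 points − 5.8 points = -5.8 points.
This is the dominant-strategy logic: truthful bidding weakly beats any alternative.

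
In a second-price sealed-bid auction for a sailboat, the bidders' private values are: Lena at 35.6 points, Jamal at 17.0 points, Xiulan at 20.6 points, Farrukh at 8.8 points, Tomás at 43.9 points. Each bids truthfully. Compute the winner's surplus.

Ordered from highest: Tomás 43.9 points, then Lena 35.6 points, then Xiulan 20.6 points, then Jamal 17.0 points, then Farrukh 8.8 points.
Tomás wins with the top bid and pays the second-highest, 35.6 points.
Surplus = 43.9 points − 35.6 points = 8.3 points.

Winner's surplus: 8.3 points.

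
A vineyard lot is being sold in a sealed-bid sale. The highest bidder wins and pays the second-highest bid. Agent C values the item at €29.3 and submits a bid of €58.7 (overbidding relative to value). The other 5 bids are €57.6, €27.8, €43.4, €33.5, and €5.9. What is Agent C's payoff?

Highest competing bid: €57.6.
Agent C's bid €58.7 is the highest overall, so Agent C wins and pays the second-highest bid, €57.6.
Payoff = value − price = €29.3 − €57.6 = -€28.3.
Overbidding won the item at a price above value — truthful bidding would have avoided this loss.

Agent C's payoff: -€28.3.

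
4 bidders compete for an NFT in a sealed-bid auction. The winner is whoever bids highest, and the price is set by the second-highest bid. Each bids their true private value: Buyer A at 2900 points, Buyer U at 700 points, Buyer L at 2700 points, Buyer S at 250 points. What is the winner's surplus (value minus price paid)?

200 points

Ordered from highest: Buyer A 2900 points > Buyer L 2700 points > Buyer U 700 points > Buyer S 250 points.
Buyer A wins with the top bid and pays the second-highest, 2700 points.
Surplus = 2900 points − 2700 points = 200 points.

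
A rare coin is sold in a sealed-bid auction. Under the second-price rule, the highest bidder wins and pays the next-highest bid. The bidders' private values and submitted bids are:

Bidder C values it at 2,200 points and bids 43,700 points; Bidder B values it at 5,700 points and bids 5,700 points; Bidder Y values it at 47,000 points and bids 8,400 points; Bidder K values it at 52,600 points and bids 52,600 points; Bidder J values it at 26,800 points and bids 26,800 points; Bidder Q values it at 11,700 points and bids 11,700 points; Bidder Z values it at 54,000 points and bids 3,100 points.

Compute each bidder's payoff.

Bidder C 0 points, Bidder B 0 points, Bidder Y 0 points, Bidder K 8,900 points, Bidder J 0 points, Bidder Q 0 points, Bidder Z 0 points.

Sorted high to low: Bidder K 52,600 points; Bidder C 43,700 points; Bidder J 26,800 points; Bidder Q 11,700 points; Bidder Y 8,400 points; Bidder B 5,700 points; Bidder Z 3,100 points.
Bidder K has the top bid and wins; the price is the second-highest bid, 43,700 points.
Bidder K's payoff = 52,600 points − 43,700 points = 8,900 points. All other bidders lose, so their payoff is 0.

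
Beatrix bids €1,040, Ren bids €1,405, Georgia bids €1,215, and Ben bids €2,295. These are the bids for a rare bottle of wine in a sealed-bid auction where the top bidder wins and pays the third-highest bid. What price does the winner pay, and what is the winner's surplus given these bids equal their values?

The winner pays €1,215 for a surplus of €1,080.

Ranking the bids: Ben €2,295; Ren €1,405; Georgia €1,215; Beatrix €1,040.
Ben is the highest bidder, so Ben wins.
Under the third-price rule, the price is the third-highest bid: €1,215.
Surplus = €2,295 − €1,215 = €1,080.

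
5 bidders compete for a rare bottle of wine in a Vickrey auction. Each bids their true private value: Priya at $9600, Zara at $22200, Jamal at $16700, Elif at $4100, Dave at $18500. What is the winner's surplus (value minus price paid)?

Ranking the bids: Zara $22200 > Dave $18500 > Jamal $16700 > Priya $9600 > Elif $4100.
Zara wins with the top bid and pays the second-highest, $18500.
Surplus = $22200 − $18500 = $3700.

Surplus = $3700.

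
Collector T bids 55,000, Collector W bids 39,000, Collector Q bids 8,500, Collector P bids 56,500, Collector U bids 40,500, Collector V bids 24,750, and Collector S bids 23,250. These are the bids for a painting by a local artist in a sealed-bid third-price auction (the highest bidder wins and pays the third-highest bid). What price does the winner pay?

Ordered from highest: Collector P 56,500, then Collector T 55,000, then Collector U 40,500, then Collector W 39,000, then Collector V 24,750, then Collector S 23,250, then Collector Q 8,500.
Collector P is the highest bidder, so Collector P wins.
Under the third-price rule, the price is the third-highest bid: 40,500.

Price paid: 40,500.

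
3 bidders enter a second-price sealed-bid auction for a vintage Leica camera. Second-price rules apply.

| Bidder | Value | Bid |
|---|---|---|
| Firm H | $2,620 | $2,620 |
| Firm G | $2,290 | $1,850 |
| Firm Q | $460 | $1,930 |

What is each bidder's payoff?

Firm H $690, Firm G $0, Firm Q $0.

Ranking the bids: Firm H $2,620 > Firm Q $1,930 > Firm G $1,850.
Firm H has the top bid and wins; the price is the second-highest bid, $1,930.
Firm H's payoff = $2,620 − $1,930 = $690. All other bidders lose, so their payoff is 0.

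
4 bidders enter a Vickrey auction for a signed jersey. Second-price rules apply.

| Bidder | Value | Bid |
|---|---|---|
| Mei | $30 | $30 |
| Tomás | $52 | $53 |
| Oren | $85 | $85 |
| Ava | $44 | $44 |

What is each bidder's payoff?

Bids in descending order: Oren $85 > Tomás $53 > Ava $44 > Mei $30.
Oren has the top bid and wins; the price is the second-highest bid, $53.
Oren's payoff = $85 − $53 = $32. All other bidders lose, so their payoff is 0.

Mei $0, Tomás $0, Oren $32, Ava $0.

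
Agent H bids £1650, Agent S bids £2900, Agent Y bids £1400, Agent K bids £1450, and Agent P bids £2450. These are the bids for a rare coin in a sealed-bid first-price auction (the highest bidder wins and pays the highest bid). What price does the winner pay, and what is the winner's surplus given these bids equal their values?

Bids in descending order: Agent S £2900 > Agent P £2450 > Agent H £1650 > Agent K £1450 > Agent Y £1400.
Agent S is the highest bidder, so Agent S wins.
Under the first-price rule, the price is the highest bid: £2900.
Surplus = £2900 − £2900 = £0.

The winner pays £2900 for a surplus of £0.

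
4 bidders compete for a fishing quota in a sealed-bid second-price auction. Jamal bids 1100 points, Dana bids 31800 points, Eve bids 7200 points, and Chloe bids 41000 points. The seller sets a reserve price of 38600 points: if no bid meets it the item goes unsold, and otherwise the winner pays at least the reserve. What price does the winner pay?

The winner pays 38600 points.

Ranking the bids: Chloe 41000 points; Dana 31800 points; Eve 7200 points; Jamal 1100 points.
Chloe has the highest bid, so Chloe wins.
The second-highest bid is 31800 points, but the reserve 38600 points is higher, so the price is the reserve.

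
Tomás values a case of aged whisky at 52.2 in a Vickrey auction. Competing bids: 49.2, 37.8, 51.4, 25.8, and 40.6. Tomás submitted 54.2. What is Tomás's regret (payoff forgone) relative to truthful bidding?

0.0

The highest competing bid is 51.4.
Bidding truthfully at 52.2: Tomás has the top bid, wins, and pays the second-highest bid 51.4. Payoff = 52.2 − 51.4 = 0.8.
Bidding 54.2: Tomás has the top bid, wins, and pays the second-highest bid 51.4. Payoff = 52.2 − 51.4 = 0.8.
Regret = truthful payoff − actual payoff = 0.8 − 0.8 = 0.0.
The bid only affects whether you win, not the price — here both bids land on the same side of the top rival bid, so the deviation is payoff-neutral.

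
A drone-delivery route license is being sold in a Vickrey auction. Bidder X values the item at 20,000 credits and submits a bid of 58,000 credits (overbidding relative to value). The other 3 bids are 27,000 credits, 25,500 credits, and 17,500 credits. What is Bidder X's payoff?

Highest competing bid: 27,000 credits.
Bidder X's bid 58,000 credits is the highest overall, so Bidder X wins and pays the second-highest bid, 27,000 credits.
Payoff = value − price = 20,000 credits − 27,000 credits = -7,000 credits.

Bidder X's payoff: -7,000 credits.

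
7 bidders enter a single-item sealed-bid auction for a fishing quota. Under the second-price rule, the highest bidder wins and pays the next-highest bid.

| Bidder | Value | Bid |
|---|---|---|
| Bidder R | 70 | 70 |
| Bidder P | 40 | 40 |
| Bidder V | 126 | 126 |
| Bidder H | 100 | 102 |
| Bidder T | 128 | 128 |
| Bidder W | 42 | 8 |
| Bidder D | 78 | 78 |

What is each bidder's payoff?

Bidder R 0, Bidder P 0, Bidder V 0, Bidder H 0, Bidder T 2, Bidder W 0, Bidder D 0.

Sorted high to low: Bidder T 128 > Bidder V 126 > Bidder H 102 > Bidder D 78 > Bidder R 70 > Bidder P 40 > Bidder W 8.
Bidder T has the top bid and wins; the price is the second-highest bid, 126.
Bidder T's payoff = 128 − 126 = 2. All other bidders lose, so their payoff is 0.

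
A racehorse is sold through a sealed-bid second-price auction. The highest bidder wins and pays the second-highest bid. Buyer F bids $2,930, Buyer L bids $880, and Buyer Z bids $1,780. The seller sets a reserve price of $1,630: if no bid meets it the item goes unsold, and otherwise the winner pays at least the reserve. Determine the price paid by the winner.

Ranking the bids: Buyer F $2,930, then Buyer Z $1,780, then Buyer L $880.
Buyer F has the highest bid, so Buyer F wins.
The second-highest bid is $1,780, which exceeds the reserve, so that sets the price.

The winner pays $1,780.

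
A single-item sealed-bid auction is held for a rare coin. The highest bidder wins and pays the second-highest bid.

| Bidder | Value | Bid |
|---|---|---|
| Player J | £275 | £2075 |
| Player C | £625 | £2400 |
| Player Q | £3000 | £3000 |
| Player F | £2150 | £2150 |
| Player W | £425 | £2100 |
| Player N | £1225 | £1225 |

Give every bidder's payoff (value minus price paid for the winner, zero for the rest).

Sorted high to low: Player Q £3000; Player C £2400; Player F £2150; Player W £2100; Player J £2075; Player N £1225.
Player Q has the top bid and wins; the price is the second-highest bid, £2400.
Player Q's payoff = £3000 − £2400 = £600. All other bidders lose, so their payoff is 0.

Payoffs: Player J £0, Player C £0, Player Q £600, Player F £0, Player W £0, Player N £0.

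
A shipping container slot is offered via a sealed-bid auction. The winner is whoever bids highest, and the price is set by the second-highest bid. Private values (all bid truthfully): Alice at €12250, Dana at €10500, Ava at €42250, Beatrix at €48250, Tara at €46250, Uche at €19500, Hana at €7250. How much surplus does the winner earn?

€2000

Bids in descending order: Beatrix €48250 > Tara €46250 > Ava €42250 > Uche €19500 > Alice €12250 > Dana €10500 > Hana €7250.
Beatrix wins with the top bid and pays the second-highest, €46250.
Surplus = €48250 − €46250 = €2000.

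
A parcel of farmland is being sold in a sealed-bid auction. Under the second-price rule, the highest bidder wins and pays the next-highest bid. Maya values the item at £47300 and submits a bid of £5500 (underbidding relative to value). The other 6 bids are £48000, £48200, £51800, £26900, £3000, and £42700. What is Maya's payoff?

Maya's payoff: £0.

Highest competing bid: £51800.
Maya's bid £5500 is not the highest, so Maya loses, pays nothing, and earns zero payoff.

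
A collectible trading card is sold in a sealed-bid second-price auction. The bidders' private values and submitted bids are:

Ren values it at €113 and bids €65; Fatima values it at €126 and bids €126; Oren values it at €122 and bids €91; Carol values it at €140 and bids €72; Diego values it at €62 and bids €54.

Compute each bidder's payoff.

Bids in descending order: Fatima €126; Oren €91; Carol €72; Ren €65; Diego €54.
Fatima has the top bid and wins; the price is the second-highest bid, €91.
Fatima's payoff = €126 − €91 = €35. All other bidders lose, so their payoff is 0.

Ren €0, Fatima €35, Oren €0, Carol €0, Diego €0.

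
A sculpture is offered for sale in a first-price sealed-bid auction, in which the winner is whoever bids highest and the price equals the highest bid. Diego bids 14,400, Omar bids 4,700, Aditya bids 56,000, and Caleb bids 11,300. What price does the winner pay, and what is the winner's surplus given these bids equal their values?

Price 56,000; surplus 0.

Ordered from highest: Aditya 56,000, then Diego 14,400, then Caleb 11,300, then Omar 4,700.
Aditya is the highest bidder, so Aditya wins.
Under the first-price rule, the price is the highest bid: 56,000.
Surplus = 56,000 − 56,000 = 0.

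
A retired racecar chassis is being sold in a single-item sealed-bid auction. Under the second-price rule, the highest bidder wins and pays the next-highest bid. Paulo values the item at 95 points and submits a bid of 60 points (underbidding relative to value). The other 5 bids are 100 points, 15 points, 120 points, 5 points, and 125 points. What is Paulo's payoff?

Highest competing bid: 125 points.
Paulo's bid 60 points is not the highest, so Paulo loses, pays nothing, and earns zero payoff.

Payoff = 0 points.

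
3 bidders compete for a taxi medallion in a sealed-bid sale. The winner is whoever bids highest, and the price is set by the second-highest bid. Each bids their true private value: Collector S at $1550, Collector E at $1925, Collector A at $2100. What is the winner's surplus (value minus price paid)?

$175

Ranking the bids: Collector A $2100; Collector E $1925; Collector S $1550.
Collector A wins with the top bid and pays the second-highest, $1925.
Surplus = $2100 − $1925 = $175.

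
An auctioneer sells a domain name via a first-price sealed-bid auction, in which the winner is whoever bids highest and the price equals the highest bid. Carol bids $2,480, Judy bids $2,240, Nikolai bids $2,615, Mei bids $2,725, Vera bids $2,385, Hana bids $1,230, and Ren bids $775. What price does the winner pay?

The winner pays $2,725.

Bids in descending order: Mei $2,725 > Nikolai $2,615 > Carol $2,480 > Vera $2,385 > Judy $2,240 > Hana $1,230 > Ren $775.
Mei is the highest bidder, so Mei wins.
Under the first-price rule, the price is the highest bid: $2,725.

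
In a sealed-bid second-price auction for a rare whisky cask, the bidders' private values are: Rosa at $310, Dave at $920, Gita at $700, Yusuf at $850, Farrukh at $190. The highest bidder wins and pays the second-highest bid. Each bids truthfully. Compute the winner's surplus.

Sorted high to low: Dave $920; Yusuf $850; Gita $700; Rosa $310; Farrukh $190.
Dave wins with the top bid and pays the second-highest, $850.
Surplus = $920 − $850 = $70.

Surplus = $70.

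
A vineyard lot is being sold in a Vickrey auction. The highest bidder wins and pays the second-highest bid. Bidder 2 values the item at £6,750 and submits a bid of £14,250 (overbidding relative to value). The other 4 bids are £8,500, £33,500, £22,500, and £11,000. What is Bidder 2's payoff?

Highest competing bid: £33,500.
Bidder 2's bid £14,250 is not the highest, so Bidder 2 loses, pays nothing, and earns zero payoff.

The bidder's payoff: £0.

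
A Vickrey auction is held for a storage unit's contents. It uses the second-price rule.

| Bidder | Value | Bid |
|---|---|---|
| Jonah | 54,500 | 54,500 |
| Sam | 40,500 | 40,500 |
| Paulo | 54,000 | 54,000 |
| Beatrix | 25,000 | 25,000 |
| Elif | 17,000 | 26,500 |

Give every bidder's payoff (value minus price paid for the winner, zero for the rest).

Jonah 500, Sam 0, Paulo 0, Beatrix 0, Elif 0.

Ordered from highest: Jonah 54,500 > Paulo 54,000 > Sam 40,500 > Elif 26,500 > Beatrix 25,000.
Jonah has the top bid and wins; the price is the second-highest bid, 54,000.
Jonah's payoff = 54,500 − 54,000 = 500. All other bidders lose, so their payoff is 0.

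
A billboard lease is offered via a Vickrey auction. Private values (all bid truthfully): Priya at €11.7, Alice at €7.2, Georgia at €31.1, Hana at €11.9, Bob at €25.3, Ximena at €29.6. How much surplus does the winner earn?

Ordered from highest: Georgia €31.1, then Ximena €29.6, then Bob €25.3, then Hana €11.9, then Priya €11.7, then Alice €7.2.
Georgia wins with the top bid and pays the second-highest, €29.6.
Surplus = €31.1 − €29.6 = €1.5.

Surplus = €1.5.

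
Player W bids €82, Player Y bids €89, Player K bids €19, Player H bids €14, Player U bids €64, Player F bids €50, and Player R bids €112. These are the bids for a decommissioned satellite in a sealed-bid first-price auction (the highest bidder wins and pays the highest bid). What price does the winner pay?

€112

Sorted high to low: Player R €112; Player Y €89; Player W €82; Player U €64; Player F €50; Player K €19; Player H €14.
Player R is the highest bidder, so Player R wins.
Under the first-price rule, the price is the highest bid: €112.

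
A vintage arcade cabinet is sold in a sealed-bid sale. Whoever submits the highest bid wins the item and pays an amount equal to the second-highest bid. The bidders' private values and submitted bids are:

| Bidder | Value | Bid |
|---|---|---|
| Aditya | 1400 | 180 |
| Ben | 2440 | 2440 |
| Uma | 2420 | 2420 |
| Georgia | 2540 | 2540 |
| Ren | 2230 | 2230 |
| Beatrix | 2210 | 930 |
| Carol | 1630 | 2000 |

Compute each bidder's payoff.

Bids in descending order: Georgia 2540, then Ben 2440, then Uma 2420, then Ren 2230, then Carol 2000, then Beatrix 930, then Aditya 180.
Georgia has the top bid and wins; the price is the second-highest bid, 2440.
Georgia's payoff = 2540 − 2440 = 100. All other bidders lose, so their payoff is 0.

Payoffs: Aditya 0, Ben 0, Uma 0, Georgia 100, Ren 0, Beatrix 0, Carol 0.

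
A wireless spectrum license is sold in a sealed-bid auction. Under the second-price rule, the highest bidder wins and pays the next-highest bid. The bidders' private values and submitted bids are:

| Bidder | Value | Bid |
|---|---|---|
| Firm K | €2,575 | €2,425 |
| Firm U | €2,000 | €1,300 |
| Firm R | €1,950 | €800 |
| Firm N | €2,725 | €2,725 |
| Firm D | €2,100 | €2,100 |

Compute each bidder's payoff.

Bids in descending order: Firm N €2,725; Firm K €2,425; Firm D €2,100; Firm U €1,300; Firm R €800.
Firm N has the top bid and wins; the price is the second-highest bid, €2,425.
Firm N's payoff = €2,725 − €2,425 = €300. All other bidders lose, so their payoff is 0.

Payoffs: Firm K €0, Firm U €0, Firm R €0, Firm N €300, Firm D €0.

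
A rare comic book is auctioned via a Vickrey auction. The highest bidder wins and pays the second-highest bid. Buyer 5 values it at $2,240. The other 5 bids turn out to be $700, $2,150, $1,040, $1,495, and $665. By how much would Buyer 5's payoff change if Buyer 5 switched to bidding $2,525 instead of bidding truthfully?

$0

The highest competing bid is $2,150.
Bidding truthfully at $2,240: Buyer 5 has the top bid, wins, and pays the second-highest bid $2,150. Payoff = $2,240 − $2,150 = $90.
Bidding $2,525: Buyer 5 has the top bid, wins, and pays the second-highest bid $2,150. Payoff = $2,240 − $2,150 = $90.
Change = $90 − $90 = $0.
The bid only affects whether you win, not the price — here both bids land on the same side of the top rival bid, so the deviation is payoff-neutral.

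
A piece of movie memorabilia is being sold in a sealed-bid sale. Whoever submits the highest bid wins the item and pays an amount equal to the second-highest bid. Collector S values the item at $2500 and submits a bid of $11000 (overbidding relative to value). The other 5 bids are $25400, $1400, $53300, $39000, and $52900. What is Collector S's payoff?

$0

Highest competing bid: $53300.
Collector S's bid $11000 is not the highest, so Collector S loses, pays nothing, and earns zero payoff.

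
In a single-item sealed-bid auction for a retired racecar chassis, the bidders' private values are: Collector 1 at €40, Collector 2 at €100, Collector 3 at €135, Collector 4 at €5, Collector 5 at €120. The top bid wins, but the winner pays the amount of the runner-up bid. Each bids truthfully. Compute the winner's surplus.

Bids in descending order: Collector 3 €135; Collector 5 €120; Collector 2 €100; Collector 1 €40; Collector 4 €5.
Collector 3 wins with the top bid and pays the second-highest, €120.
Surplus = €135 − €120 = €15.

Surplus = €15.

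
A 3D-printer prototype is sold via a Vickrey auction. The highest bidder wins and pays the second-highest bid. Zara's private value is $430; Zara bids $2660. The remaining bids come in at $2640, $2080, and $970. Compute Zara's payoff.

Payoff = -$2210.

Highest competing bid: $2640.
Zara's bid $2660 is the highest overall, so Zara wins and pays the second-highest bid, $2640.
Payoff = value − price = $430 − $2640 = -$2210.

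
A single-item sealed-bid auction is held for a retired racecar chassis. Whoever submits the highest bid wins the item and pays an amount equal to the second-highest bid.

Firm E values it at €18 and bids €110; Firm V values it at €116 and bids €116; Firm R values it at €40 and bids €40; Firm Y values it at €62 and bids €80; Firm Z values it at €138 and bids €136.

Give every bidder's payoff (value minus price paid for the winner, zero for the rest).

Ordered from highest: Firm Z €136, then Firm V €116, then Firm E €110, then Firm Y €80, then Firm R €40.
Firm Z has the top bid and wins; the price is the second-highest bid, €116.
Firm Z's payoff = €138 − €116 = €22. All other bidders lose, so their payoff is 0.

Firm E €0, Firm V €0, Firm R €0, Firm Y €0, Firm Z €22.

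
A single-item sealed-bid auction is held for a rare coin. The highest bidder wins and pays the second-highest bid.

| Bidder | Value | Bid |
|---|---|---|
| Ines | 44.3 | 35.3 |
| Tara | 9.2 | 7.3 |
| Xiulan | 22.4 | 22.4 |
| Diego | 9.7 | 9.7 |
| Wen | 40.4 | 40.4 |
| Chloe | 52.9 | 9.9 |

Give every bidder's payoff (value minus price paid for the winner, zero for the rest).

Payoffs: Ines 0.0, Tara 0.0, Xiulan 0.0, Diego 0.0, Wen 5.1, Chloe 0.0.

Ranking the bids: Wen 40.4; Ines 35.3; Xiulan 22.4; Chloe 9.9; Diego 9.7; Tara 7.3.
Wen has the top bid and wins; the price is the second-highest bid, 35.3.
Wen's payoff = 40.4 − 35.3 = 5.1. All other bidders lose, so their payoff is 0.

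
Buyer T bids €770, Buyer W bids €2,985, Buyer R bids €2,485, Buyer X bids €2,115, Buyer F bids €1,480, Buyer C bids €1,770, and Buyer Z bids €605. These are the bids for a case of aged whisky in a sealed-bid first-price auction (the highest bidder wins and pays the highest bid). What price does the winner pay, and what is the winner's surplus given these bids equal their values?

Price €2,985; surplus €0.

Bids in descending order: Buyer W €2,985, then Buyer R €2,485, then Buyer X €2,115, then Buyer C €1,770, then Buyer F €1,480, then Buyer T €770, then Buyer Z €605.
Buyer W is the highest bidder, so Buyer W wins.
Under the first-price rule, the price is the highest bid: €2,985.
Surplus = €2,985 − €2,985 = €0.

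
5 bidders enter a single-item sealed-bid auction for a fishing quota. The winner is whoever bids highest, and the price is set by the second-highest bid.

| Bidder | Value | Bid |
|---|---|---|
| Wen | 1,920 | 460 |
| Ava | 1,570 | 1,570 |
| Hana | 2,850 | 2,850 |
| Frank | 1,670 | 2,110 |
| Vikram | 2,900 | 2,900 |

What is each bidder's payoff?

Ordered from highest: Vikram 2,900 > Hana 2,850 > Frank 2,110 > Ava 1,570 > Wen 460.
Vikram has the top bid and wins; the price is the second-highest bid, 2,850.
Vikram's payoff = 2,900 − 2,850 = 50. All other bidders lose, so their payoff is 0.

Wen 0, Ava 0, Hana 0, Frank 0, Vikram 50.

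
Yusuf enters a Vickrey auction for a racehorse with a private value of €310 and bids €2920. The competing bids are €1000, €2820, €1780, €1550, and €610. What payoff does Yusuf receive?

Yusuf's payoff: -€2510.

Highest competing bid: €2820.
Yusuf's bid €2920 is the highest overall, so Yusuf wins and pays the second-highest bid, €2820.
Payoff = value − price = €310 − €2820 = -€2510.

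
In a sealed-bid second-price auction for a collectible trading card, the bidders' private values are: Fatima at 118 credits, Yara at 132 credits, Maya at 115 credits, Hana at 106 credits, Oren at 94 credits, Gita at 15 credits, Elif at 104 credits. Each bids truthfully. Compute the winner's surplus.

Ranking the bids: Yara 132 credits > Fatima 118 credits > Maya 115 credits > Hana 106 credits > Elif 104 credits > Oren 94 credits > Gita 15 credits.
Yara wins with the top bid and pays the second-highest, 118 credits.
Surplus = 132 credits − 118 credits = 14 credits.

Winner's surplus: 14 credits.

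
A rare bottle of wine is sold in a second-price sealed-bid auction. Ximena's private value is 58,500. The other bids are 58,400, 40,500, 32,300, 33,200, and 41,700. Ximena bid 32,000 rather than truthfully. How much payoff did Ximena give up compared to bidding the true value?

The highest competing bid is 58,400.
Bidding truthfully at 58,500: Ximena has the top bid, wins, and pays the second-highest bid 58,400. Payoff = 58,500 − 58,400 = 100.
Bidding 32,000: the top bid is 58,400 (a rival), so Ximena loses. Payoff = 0.
Regret = truthful payoff − actual payoff = 100 − 0 = 100.
Deviating from a truthful bid can only lose payoff in a second-price auction — never gain.

100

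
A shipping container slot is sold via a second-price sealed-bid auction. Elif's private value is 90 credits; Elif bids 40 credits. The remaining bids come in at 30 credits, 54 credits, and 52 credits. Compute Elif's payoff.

Highest competing bid: 54 credits.
Elif's bid 40 credits is not the highest, so Elif loses, pays nothing, and earns zero payoff.

Elif's payoff: 0 credits.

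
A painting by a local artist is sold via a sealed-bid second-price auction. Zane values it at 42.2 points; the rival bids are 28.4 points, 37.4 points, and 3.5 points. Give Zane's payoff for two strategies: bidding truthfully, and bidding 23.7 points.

Truthful: 4.8 points; alternative: 0.0 points.

The highest competing bid is 37.4 points.
Bidding truthfully at 42.2 points: Zane has the top bid, wins, and pays the second-highest bid 37.4 points. Payoff = 42.2 points − 37.4 points = 4.8 points.
Bidding 23.7 points: the top bid is 37.4 points (a rival), so Zane loses. Payoff = 0.0 points.
Deviating from a truthful bid can only lose payoff in a second-price auction — never gain.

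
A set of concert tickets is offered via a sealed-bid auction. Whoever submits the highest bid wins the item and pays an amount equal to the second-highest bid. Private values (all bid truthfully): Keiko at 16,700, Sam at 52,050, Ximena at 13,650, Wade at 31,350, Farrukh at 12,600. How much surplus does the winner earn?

Bids in descending order: Sam 52,050; Wade 31,350; Keiko 16,700; Ximena 13,650; Farrukh 12,600.
Sam wins with the top bid and pays the second-highest, 31,350.
Surplus = 52,050 − 31,350 = 20,700.

20,700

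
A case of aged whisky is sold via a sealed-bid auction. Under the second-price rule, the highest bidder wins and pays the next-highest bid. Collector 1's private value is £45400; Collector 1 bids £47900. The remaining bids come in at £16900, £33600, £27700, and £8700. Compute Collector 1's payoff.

£11800

Highest competing bid: £33600.
Collector 1's bid £47900 is the highest overall, so Collector 1 wins and pays the second-highest bid, £33600.
Payoff = value − price = £45400 − £33600 = £11800.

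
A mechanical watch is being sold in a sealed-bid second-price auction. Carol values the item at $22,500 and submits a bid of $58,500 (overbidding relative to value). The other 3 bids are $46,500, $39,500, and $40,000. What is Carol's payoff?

Highest competing bid: $46,500.
Carol's bid $58,500 is the highest overall, so Carol wins and pays the second-highest bid, $46,500.
Payoff = value − price = $22,500 − $46,500 = -$24,000.

-$24,000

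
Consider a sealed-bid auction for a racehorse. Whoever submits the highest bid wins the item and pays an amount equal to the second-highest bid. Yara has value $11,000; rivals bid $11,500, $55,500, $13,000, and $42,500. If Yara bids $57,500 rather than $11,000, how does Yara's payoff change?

Payoff change: -$44,500.

The highest competing bid is $55,500.
Bidding truthfully at $11,000: the top bid is $55,500 (a rival), so Yara loses. Payoff = $0.
Bidding $57,500: Yara has the top bid, wins, and pays the second-highest bid $55,500. Payoff = $11,000 − $55,500 = -$44,500.
Change = -$44,500 − $0 = -$44,500.
Deviating from a truthful bid can only lose payoff in a second-price auction — never gain.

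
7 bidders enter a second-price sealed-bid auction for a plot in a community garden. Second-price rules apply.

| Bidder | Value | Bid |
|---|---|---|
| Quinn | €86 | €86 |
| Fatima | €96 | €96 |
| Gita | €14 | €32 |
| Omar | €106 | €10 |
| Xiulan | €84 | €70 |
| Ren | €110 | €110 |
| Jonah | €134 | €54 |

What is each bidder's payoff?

Bids in descending order: Ren €110 > Fatima €96 > Quinn €86 > Xiulan €70 > Jonah €54 > Gita €32 > Omar €10.
Ren has the top bid and wins; the price is the second-highest bid, €96.
Ren's payoff = €110 − €96 = €14. All other bidders lose, so their payoff is 0.

Payoffs: Quinn €0, Fatima €0, Gita €0, Omar €0, Xiulan €0, Ren €14, Jonah €0.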